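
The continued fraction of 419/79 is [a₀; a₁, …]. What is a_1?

3

419 = 5·79 + 24   →  a_0 = 5
79 = 3·24 + 7   →  a_1 = 3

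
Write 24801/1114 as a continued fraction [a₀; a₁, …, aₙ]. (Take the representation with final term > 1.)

24801 = 22*1114 + 293
1114 = 3*293 + 235
293 = 1*235 + 58
235 = 4*58 + 3
58 = 19*3 + 1
3 = 3*1 + 0  (stop)
So 24801/1114 = [22; 3, 1, 4, 19, 3].

[22; 3, 1, 4, 19, 3]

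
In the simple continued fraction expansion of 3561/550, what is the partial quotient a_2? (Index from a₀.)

3561 = 6·550 + 261   →  a_0 = 6
550 = 2·261 + 28   →  a_1 = 2
261 = 9·28 + 9   →  a_2 = 9

9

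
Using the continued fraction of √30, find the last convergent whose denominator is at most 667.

√30 = [5; 2, 10, …] (period length 2).
Convergents:
  p_0/q_0 = 5/1
  p_1/q_1 = 11/2
  p_2/q_2 = 115/21
  p_3/q_3 = 241/44
  p_4/q_4 = 2525/461
  p_5/q_5 = 5291/966
q_4 = 461 ≤ 667 < 966 = q_5, so the answer is 2525/461.

2525/461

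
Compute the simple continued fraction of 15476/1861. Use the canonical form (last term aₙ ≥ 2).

[8; 3, 6, 16, 6]

15476 = 8×1861 + 588
1861 = 3×588 + 97
588 = 6×97 + 6
97 = 16×6 + 1
6 = 6×1 + 0  (stop)
So 15476/1861 = [8; 3, 6, 16, 6].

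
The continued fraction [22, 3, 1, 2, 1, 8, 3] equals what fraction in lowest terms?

9085/408

Using pₖ = aₖpₖ₋₁ + pₖ₋₂ and qₖ = aₖqₖ₋₁ + qₖ₋₂:
  k=0: a=22, p=22, q=1
  k=1: a=3, p=67, q=3
  k=2: a=1, p=89, q=4
  k=3: a=2, p=245, q=11
  k=4: a=1, p=334, q=15
  k=5: a=8, p=2917, q=131
  k=6: a=3, p=9085, q=408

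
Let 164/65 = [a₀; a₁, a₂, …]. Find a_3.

10

164 = 2·65 + 34   →  a_0 = 2
65 = 1·34 + 31   →  a_1 = 1
34 = 1·31 + 3   →  a_2 = 1
31 = 10·3 + 1   →  a_3 = 10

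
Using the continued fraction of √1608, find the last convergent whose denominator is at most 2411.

√1608 = [40; 10, 80, …] (period length 2).
Convergents:
  p_0/q_0 = 40/1
  p_1/q_1 = 401/10
  p_2/q_2 = 32120/801
  p_3/q_3 = 321601/8020
q_2 = 801 ≤ 2411 < 8020 = q_3, so the answer is 32120/801.

32120/801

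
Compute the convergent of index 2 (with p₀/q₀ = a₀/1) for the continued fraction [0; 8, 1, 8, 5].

1/9

Using pₖ = aₖpₖ₋₁ + pₖ₋₂, qₖ = aₖqₖ₋₁ + qₖ₋₂ (with p₋₁=1, p₋₂=0, q₋₁=0, q₋₂=1):
  k=0: a=0, p=0, q=1
  k=1: a=8, p=1, q=8
  k=2: a=1, p=1, q=9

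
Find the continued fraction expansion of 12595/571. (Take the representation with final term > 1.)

12595 = 22*571 + 33
571 = 17*33 + 10
33 = 3*10 + 3
10 = 3*3 + 1
3 = 3*1 + 0  (stop)
So 12595/571 = [22; 17, 3, 3, 3].

[22; 17, 3, 3, 3]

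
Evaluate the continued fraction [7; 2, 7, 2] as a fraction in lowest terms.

Fold from the inside: start with 2/1.
  7 + 1/2 = 15/2
  2 + 2/15 = 32/15
  7 + 15/32 = 239/32

239/32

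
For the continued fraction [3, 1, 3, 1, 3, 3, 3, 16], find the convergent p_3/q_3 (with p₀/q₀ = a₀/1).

19/5

Using pₖ = aₖpₖ₋₁ + pₖ₋₂, qₖ = aₖqₖ₋₁ + qₖ₋₂ (with p₋₁=1, p₋₂=0, q₋₁=0, q₋₂=1):
  k=0: a=3, p=3, q=1
  k=1: a=1, p=4, q=1
  k=2: a=3, p=15, q=4
  k=3: a=1, p=19, q=5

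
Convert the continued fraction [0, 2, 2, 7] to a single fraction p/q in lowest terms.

15/37

Fold from the inside: start with 7/1.
  2 + 1/7 = 15/7
  2 + 7/15 = 37/15
  0 + 15/37 = 15/37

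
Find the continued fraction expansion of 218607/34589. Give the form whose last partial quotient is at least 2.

218607 = 6·34589 + 11073
34589 = 3·11073 + 1370
11073 = 8·1370 + 113
1370 = 12·113 + 14
113 = 8·14 + 1
14 = 14·1 + 0  (stop)
So 218607/34589 = [6; 3, 8, 12, 8, 14].

[6; 3, 8, 12, 8, 14]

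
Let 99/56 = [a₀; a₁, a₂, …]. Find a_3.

99 = 1·56 + 43   →  a_0 = 1
56 = 1·43 + 13   →  a_1 = 1
43 = 3·13 + 4   →  a_2 = 3
13 = 3·4 + 1   →  a_3 = 3

3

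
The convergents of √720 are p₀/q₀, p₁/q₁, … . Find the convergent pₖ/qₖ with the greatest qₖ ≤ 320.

√720 = [26; 1, 4, 1, 52, …] (period length 4).
Convergents:
  p_0/q_0 = 26/1
  p_1/q_1 = 27/1
  p_2/q_2 = 134/5
  p_3/q_3 = 161/6
  p_4/q_4 = 8506/317
  p_5/q_5 = 8667/323
q_4 = 317 ≤ 320 < 323 = q_5, so the answer is 8506/317.

8506/317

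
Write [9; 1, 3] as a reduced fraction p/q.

Fold from the inside: start with 3/1.
  1 + 1/3 = 4/3
  9 + 3/4 = 39/4

39/4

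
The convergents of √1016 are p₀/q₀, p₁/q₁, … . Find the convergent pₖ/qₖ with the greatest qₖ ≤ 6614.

√1016 = [31; 1, 6, 1, 62, …] (period length 4).
Convergents:
  p_0/q_0 = 31/1
  p_1/q_1 = 32/1
  p_2/q_2 = 223/7
  p_3/q_3 = 255/8
  p_4/q_4 = 16033/503
  p_5/q_5 = 16288/511
  p_6/q_6 = 113761/3569
  p_7/q_7 = 130049/4080
  p_8/q_8 = 8176799/256529
q_7 = 4080 ≤ 6614 < 256529 = q_8, so the answer is 130049/4080.

130049/4080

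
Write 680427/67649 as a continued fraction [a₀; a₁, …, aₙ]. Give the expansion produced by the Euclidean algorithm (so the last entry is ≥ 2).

680427 = 10×67649 + 3937
67649 = 17×3937 + 720
3937 = 5×720 + 337
720 = 2×337 + 46
337 = 7×46 + 15
46 = 3×15 + 1
15 = 15×1 + 0  (stop)
So 680427/67649 = [10; 17, 5, 2, 7, 3, 15].

[10; 17, 5, 2, 7, 3, 15]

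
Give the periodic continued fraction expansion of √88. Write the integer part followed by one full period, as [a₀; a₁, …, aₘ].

[9; 2, 1, 1, 1, 2, 18]

a₀ = ⌊√88⌋ = 9.
With m₀=0, d₀=1 and mₖ₊₁ = dₖaₖ − mₖ, dₖ₊₁ = (n − mₖ₊₁²)/dₖ, aₖ₊₁ = ⌊(a₀+mₖ₊₁)/dₖ₊₁⌋:
  k=1: m=9, d=7, a=2
  k=2: m=5, d=9, a=1
  k=3: m=4, d=8, a=1
  k=4: m=4, d=9, a=1
  k=5: m=5, d=7, a=2
  k=6: m=9, d=1, a=18
d=1 and a=2a₀=18 at k=6, so the next step gives (m, d) = (9, 7) again — its k=1 value — and the period has length 6.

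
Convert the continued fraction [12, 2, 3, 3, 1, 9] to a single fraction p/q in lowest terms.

3643/293

Fold from the inside: start with 9/1.
  1 + 1/9 = 10/9
  3 + 9/10 = 39/10
  3 + 10/39 = 127/39
  2 + 39/127 = 293/127
  12 + 127/293 = 3643/293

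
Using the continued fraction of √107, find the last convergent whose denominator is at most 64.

√107 = [10; 2, 1, 9, 1, 2, 20, …] (period length 6).
Convergents:
  p_0/q_0 = 10/1
  p_1/q_1 = 21/2
  p_2/q_2 = 31/3
  p_3/q_3 = 300/29
  p_4/q_4 = 331/32
  p_5/q_5 = 962/93
q_4 = 32 ≤ 64 < 93 = q_5, so the answer is 331/32.

331/32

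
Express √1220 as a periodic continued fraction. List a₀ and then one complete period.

[34; 1, 12, 1, 68]

a₀ = ⌊√1220⌋ = 34.
With m₀=0, d₀=1 and mₖ₊₁ = dₖaₖ − mₖ, dₖ₊₁ = (n − mₖ₊₁²)/dₖ, aₖ₊₁ = ⌊(a₀+mₖ₊₁)/dₖ₊₁⌋:
  k=1: m=34, d=64, a=1
  k=2: m=30, d=5, a=12
  k=3: m=30, d=64, a=1
  k=4: m=34, d=1, a=68
d=1 and a=2a₀=68 at k=4, so the next step gives (m, d) = (34, 64) again — its k=1 value — and the period has length 4.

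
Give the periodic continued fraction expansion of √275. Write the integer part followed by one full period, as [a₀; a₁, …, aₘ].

a₀ = ⌊√275⌋ = 16.
With m₀=0, d₀=1 and mₖ₊₁ = dₖaₖ − mₖ, dₖ₊₁ = (n − mₖ₊₁²)/dₖ, aₖ₊₁ = ⌊(a₀+mₖ₊₁)/dₖ₊₁⌋:
  k=1: m=16, d=19, a=1
  k=2: m=3, d=14, a=1
  k=3: m=11, d=11, a=2
  k=4: m=11, d=14, a=1
  k=5: m=3, d=19, a=1
  k=6: m=16, d=1, a=32
d=1 and a=2a₀=32 at k=6, so the next step gives (m, d) = (16, 19) again — its k=1 value — and the period has length 6.

[16; 1, 1, 2, 1, 1, 32]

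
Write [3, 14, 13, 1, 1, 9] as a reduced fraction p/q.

Using pₖ = aₖpₖ₋₁ + pₖ₋₂ and qₖ = aₖqₖ₋₁ + qₖ₋₂:
  k=0: a=3, p=3, q=1
  k=1: a=14, p=43, q=14
  k=2: a=13, p=562, q=183
  k=3: a=1, p=605, q=197
  k=4: a=1, p=1167, q=380
  k=5: a=9, p=11108, q=3617

11108/3617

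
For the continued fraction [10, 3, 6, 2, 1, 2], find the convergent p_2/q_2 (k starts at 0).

196/19

Using pₖ = aₖpₖ₋₁ + pₖ₋₂, qₖ = aₖqₖ₋₁ + qₖ₋₂ (with p₋₁=1, p₋₂=0, q₋₁=0, q₋₂=1):
  k=0: a=10, p=10, q=1
  k=1: a=3, p=31, q=3
  k=2: a=6, p=196, q=19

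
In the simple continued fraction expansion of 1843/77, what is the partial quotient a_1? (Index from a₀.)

1843 = 23·77 + 72   →  a_0 = 23
77 = 1·72 + 5   →  a_1 = 1

1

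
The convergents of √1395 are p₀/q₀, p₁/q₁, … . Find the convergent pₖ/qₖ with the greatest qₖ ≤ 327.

√1395 = [37; 2, 1, 6, 8, 6, 1, 2, 74, …] (period length 8).
Convergents:
  p_0/q_0 = 37/1
  p_1/q_1 = 75/2
  p_2/q_2 = 112/3
  p_3/q_3 = 747/20
  p_4/q_4 = 6088/163
  p_5/q_5 = 37275/998
q_4 = 163 ≤ 327 < 998 = q_5, so the answer is 6088/163.

6088/163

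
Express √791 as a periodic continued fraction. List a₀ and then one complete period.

[28; 8, 56]

a₀ = ⌊√791⌋ = 28.
With m₀=0, d₀=1 and mₖ₊₁ = dₖaₖ − mₖ, dₖ₊₁ = (n − mₖ₊₁²)/dₖ, aₖ₊₁ = ⌊(a₀+mₖ₊₁)/dₖ₊₁⌋:
  k=1: m=28, d=7, a=8
  k=2: m=28, d=1, a=56
d=1 and a=2a₀=56 at k=2, so the next step gives (m, d) = (28, 7) again — its k=1 value — and the period has length 2.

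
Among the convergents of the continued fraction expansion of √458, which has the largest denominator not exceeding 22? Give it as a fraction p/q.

107/5

√458 = [21; 2, 2, 42, …] (period length 3).
Convergents:
  p_0/q_0 = 21/1
  p_1/q_1 = 43/2
  p_2/q_2 = 107/5
  p_3/q_3 = 4537/212
q_2 = 5 ≤ 22 < 212 = q_3, so the answer is 107/5.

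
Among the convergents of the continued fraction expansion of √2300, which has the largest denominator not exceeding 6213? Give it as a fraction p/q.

110448/2303

√2300 = [47; 1, 22, 1, 94, …] (period length 4).
Convergents:
  p_0/q_0 = 47/1
  p_1/q_1 = 48/1
  p_2/q_2 = 1103/23
  p_3/q_3 = 1151/24
  p_4/q_4 = 109297/2279
  p_5/q_5 = 110448/2303
  p_6/q_6 = 2539153/52945
q_5 = 2303 ≤ 6213 < 52945 = q_6, so the answer is 110448/2303.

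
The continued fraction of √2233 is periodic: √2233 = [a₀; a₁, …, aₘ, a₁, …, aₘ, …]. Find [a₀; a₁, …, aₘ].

a₀ = ⌊√2233⌋ = 47.
With m₀=0, d₀=1 and mₖ₊₁ = dₖaₖ − mₖ, dₖ₊₁ = (n − mₖ₊₁²)/dₖ, aₖ₊₁ = ⌊(a₀+mₖ₊₁)/dₖ₊₁⌋:
  k=1: m=47, d=24, a=3
  k=2: m=25, d=67, a=1
  k=3: m=42, d=7, a=12
  k=4: m=42, d=67, a=1
  k=5: m=25, d=24, a=3
  k=6: m=47, d=1, a=94
d=1 and a=2a₀=94 at k=6, so the next step gives (m, d) = (47, 24) again — its k=1 value — and the period has length 6.

[47; 3, 1, 12, 1, 3, 94]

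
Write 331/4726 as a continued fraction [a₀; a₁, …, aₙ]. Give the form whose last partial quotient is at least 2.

331 = 0*4726 + 331
4726 = 14*331 + 92
331 = 3*92 + 55
92 = 1*55 + 37
55 = 1*37 + 18
37 = 2*18 + 1
18 = 18*1 + 0  (stop)
So 331/4726 = [0; 14, 3, 1, 1, 2, 18].

[0; 14, 3, 1, 1, 2, 18]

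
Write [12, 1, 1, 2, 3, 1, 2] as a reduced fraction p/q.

768/61

Using pₖ = aₖpₖ₋₁ + pₖ₋₂ and qₖ = aₖqₖ₋₁ + qₖ₋₂:
  k=0: a=12, p=12, q=1
  k=1: a=1, p=13, q=1
  k=2: a=1, p=25, q=2
  k=3: a=2, p=63, q=5
  k=4: a=3, p=214, q=17
  k=5: a=1, p=277, q=22
  k=6: a=2, p=768, q=61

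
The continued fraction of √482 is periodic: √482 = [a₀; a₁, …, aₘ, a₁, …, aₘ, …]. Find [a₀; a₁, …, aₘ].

a₀ = ⌊√482⌋ = 21.
With m₀=0, d₀=1 and mₖ₊₁ = dₖaₖ − mₖ, dₖ₊₁ = (n − mₖ₊₁²)/dₖ, aₖ₊₁ = ⌊(a₀+mₖ₊₁)/dₖ₊₁⌋:
  k=1: m=21, d=41, a=1
  k=2: m=20, d=2, a=20
  k=3: m=20, d=41, a=1
  k=4: m=21, d=1, a=42
d=1 and a=2a₀=42 at k=4, so the next step gives (m, d) = (21, 41) again — its k=1 value — and the period has length 4.

[21; 1, 20, 1, 42]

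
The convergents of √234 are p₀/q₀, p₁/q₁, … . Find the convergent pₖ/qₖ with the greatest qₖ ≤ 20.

153/10

√234 = [15; 3, 2, 1, 2, 1, 2, 3, 30, …] (period length 8).
Convergents:
  p_0/q_0 = 15/1
  p_1/q_1 = 46/3
  p_2/q_2 = 107/7
  p_3/q_3 = 153/10
  p_4/q_4 = 413/27
q_3 = 10 ≤ 20 < 27 = q_4, so the answer is 153/10.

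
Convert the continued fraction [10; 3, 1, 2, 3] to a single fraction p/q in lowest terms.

Fold from the inside: start with 3/1.
  2 + 1/3 = 7/3
  1 + 3/7 = 10/7
  3 + 7/10 = 37/10
  10 + 10/37 = 380/37

380/37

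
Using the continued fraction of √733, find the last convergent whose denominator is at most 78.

√733 = [27; 13, 1, 1, 13, 54, …] (period length 5).
Convergents:
  p_0/q_0 = 27/1
  p_1/q_1 = 352/13
  p_2/q_2 = 379/14
  p_3/q_3 = 731/27
  p_4/q_4 = 9882/365
q_3 = 27 ≤ 78 < 365 = q_4, so the answer is 731/27.

731/27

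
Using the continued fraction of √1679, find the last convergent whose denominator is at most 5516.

137719/3361

√1679 = [40; 1, 39, 1, 80, …] (period length 4).
Convergents:
  p_0/q_0 = 40/1
  p_1/q_1 = 41/1
  p_2/q_2 = 1639/40
  p_3/q_3 = 1680/41
  p_4/q_4 = 136039/3320
  p_5/q_5 = 137719/3361
  p_6/q_6 = 5507080/134399
q_5 = 3361 ≤ 5516 < 134399 = q_6, so the answer is 137719/3361.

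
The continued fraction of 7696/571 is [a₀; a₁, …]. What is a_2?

10

7696 = 13·571 + 273   →  a_0 = 13
571 = 2·273 + 25   →  a_1 = 2
273 = 10·25 + 23   →  a_2 = 10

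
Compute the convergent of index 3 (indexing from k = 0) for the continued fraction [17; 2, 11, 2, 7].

839/48

Using pₖ = aₖpₖ₋₁ + pₖ₋₂, qₖ = aₖqₖ₋₁ + qₖ₋₂ (with p₋₁=1, p₋₂=0, q₋₁=0, q₋₂=1):
  k=0: a=17, p=17, q=1
  k=1: a=2, p=35, q=2
  k=2: a=11, p=402, q=23
  k=3: a=2, p=839, q=48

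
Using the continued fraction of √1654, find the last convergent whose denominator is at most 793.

√1654 = [40; 1, 2, 40, 2, 1, 80, …] (period length 6).
Convergents:
  p_0/q_0 = 40/1
  p_1/q_1 = 41/1
  p_2/q_2 = 122/3
  p_3/q_3 = 4921/121
  p_4/q_4 = 9964/245
  p_5/q_5 = 14885/366
  p_6/q_6 = 1200764/29525
q_5 = 366 ≤ 793 < 29525 = q_6, so the answer is 14885/366.

14885/366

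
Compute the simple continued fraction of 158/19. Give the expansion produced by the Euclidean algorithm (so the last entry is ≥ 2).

158 = 8·19 + 6
19 = 3·6 + 1
6 = 6·1 + 0  (stop)
So 158/19 = [8; 3, 6].

[8; 3, 6]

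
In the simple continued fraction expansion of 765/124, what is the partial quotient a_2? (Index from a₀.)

765 = 6·124 + 21   →  a_0 = 6
124 = 5·21 + 19   →  a_1 = 5
21 = 1·19 + 2   →  a_2 = 1

1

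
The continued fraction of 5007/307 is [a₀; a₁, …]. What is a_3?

3

5007 = 16·307 + 95   →  a_0 = 16
307 = 3·95 + 22   →  a_1 = 3
95 = 4·22 + 7   →  a_2 = 4
22 = 3·7 + 1   →  a_3 = 3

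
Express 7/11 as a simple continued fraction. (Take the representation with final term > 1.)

[0; 1, 1, 1, 3]

7 = 0·11 + 7
11 = 1·7 + 4
7 = 1·4 + 3
4 = 1·3 + 1
3 = 3·1 + 0  (stop)
So 7/11 = [0; 1, 1, 1, 3].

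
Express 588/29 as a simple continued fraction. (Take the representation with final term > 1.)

[20; 3, 1, 1, 1, 2]

588 = 20·29 + 8
29 = 3·8 + 5
8 = 1·5 + 3
5 = 1·3 + 2
3 = 1·2 + 1
2 = 2·1 + 0  (stop)
So 588/29 = [20; 3, 1, 1, 1, 2].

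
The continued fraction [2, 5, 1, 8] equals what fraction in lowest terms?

Using pₖ = aₖpₖ₋₁ + pₖ₋₂ and qₖ = aₖqₖ₋₁ + qₖ₋₂:
  k=0: a=2, p=2, q=1
  k=1: a=5, p=11, q=5
  k=2: a=1, p=13, q=6
  k=3: a=8, p=115, q=53

115/53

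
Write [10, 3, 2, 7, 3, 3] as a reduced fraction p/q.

Fold from the inside: start with 3/1.
  3 + 1/3 = 10/3
  7 + 3/10 = 73/10
  2 + 10/73 = 156/73
  3 + 73/156 = 541/156
  10 + 156/541 = 5566/541

5566/541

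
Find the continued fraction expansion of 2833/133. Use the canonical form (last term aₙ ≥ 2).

2833 = 21×133 + 40
133 = 3×40 + 13
40 = 3×13 + 1
13 = 13×1 + 0  (stop)
So 2833/133 = [21; 3, 3, 13].

[21; 3, 3, 13]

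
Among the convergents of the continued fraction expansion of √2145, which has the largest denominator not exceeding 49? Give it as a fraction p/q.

√2145 = [46; 3, 5, 2, 5, 3, 92, …] (period length 6).
Convergents:
  p_0/q_0 = 46/1
  p_1/q_1 = 139/3
  p_2/q_2 = 741/16
  p_3/q_3 = 1621/35
  p_4/q_4 = 8846/191
q_3 = 35 ≤ 49 < 191 = q_4, so the answer is 1621/35.

1621/35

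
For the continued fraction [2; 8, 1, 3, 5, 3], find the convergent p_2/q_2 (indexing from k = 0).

19/9

Using pₖ = aₖpₖ₋₁ + pₖ₋₂, qₖ = aₖqₖ₋₁ + qₖ₋₂ (with p₋₁=1, p₋₂=0, q₋₁=0, q₋₂=1):
  k=0: a=2, p=2, q=1
  k=1: a=8, p=17, q=8
  k=2: a=1, p=19, q=9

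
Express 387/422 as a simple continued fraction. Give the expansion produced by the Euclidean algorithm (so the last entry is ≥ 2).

[0; 1, 11, 17, 2]

387 = 0*422 + 387
422 = 1*387 + 35
387 = 11*35 + 2
35 = 17*2 + 1
2 = 2*1 + 0  (stop)
So 387/422 = [0; 1, 11, 17, 2].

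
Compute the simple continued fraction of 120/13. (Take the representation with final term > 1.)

120 = 9×13 + 3
13 = 4×3 + 1
3 = 3×1 + 0  (stop)
So 120/13 = [9; 4, 3].

[9; 4, 3]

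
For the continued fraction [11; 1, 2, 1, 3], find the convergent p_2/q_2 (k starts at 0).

35/3

Using pₖ = aₖpₖ₋₁ + pₖ₋₂, qₖ = aₖqₖ₋₁ + qₖ₋₂ (with p₋₁=1, p₋₂=0, q₋₁=0, q₋₂=1):
  k=0: a=11, p=11, q=1
  k=1: a=1, p=12, q=1
  k=2: a=2, p=35, q=3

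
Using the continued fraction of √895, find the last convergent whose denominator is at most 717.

21151/707

√895 = [29; 1, 10, 1, 58, …] (period length 4).
Convergents:
  p_0/q_0 = 29/1
  p_1/q_1 = 30/1
  p_2/q_2 = 329/11
  p_3/q_3 = 359/12
  p_4/q_4 = 21151/707
  p_5/q_5 = 21510/719
q_4 = 707 ≤ 717 < 719 = q_5, so the answer is 21151/707.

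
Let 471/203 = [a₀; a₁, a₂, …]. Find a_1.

3

471 = 2·203 + 65   →  a_0 = 2
203 = 3·65 + 8   →  a_1 = 3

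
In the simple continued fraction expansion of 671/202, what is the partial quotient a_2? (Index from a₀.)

9

671 = 3·202 + 65   →  a_0 = 3
202 = 3·65 + 7   →  a_1 = 3
65 = 9·7 + 2   →  a_2 = 9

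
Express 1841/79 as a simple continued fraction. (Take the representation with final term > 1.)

1841 = 23×79 + 24
79 = 3×24 + 7
24 = 3×7 + 3
7 = 2×3 + 1
3 = 3×1 + 0  (stop)
So 1841/79 = [23; 3, 3, 2, 3].

[23; 3, 3, 2, 3]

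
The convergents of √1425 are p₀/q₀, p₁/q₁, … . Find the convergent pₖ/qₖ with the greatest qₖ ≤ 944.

34163/905

√1425 = [37; 1, 2, 1, 74, …] (period length 4).
Convergents:
  p_0/q_0 = 37/1
  p_1/q_1 = 38/1
  p_2/q_2 = 113/3
  p_3/q_3 = 151/4
  p_4/q_4 = 11287/299
  p_5/q_5 = 11438/303
  p_6/q_6 = 34163/905
  p_7/q_7 = 45601/1208
q_6 = 905 ≤ 944 < 1208 = q_7, so the answer is 34163/905.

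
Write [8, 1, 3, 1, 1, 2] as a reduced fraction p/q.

Fold from the inside: start with 2/1.
  1 + 1/2 = 3/2
  1 + 2/3 = 5/3
  3 + 3/5 = 18/5
  1 + 5/18 = 23/18
  8 + 18/23 = 202/23

202/23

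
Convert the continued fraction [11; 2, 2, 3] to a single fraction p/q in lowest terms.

194/17

Fold from the inside: start with 3/1.
  2 + 1/3 = 7/3
  2 + 3/7 = 17/7
  11 + 7/17 = 194/17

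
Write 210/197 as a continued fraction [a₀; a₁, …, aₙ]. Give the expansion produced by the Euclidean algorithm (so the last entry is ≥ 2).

[1; 15, 6, 2]

210 = 1*197 + 13
197 = 15*13 + 2
13 = 6*2 + 1
2 = 2*1 + 0  (stop)
So 210/197 = [1; 15, 6, 2].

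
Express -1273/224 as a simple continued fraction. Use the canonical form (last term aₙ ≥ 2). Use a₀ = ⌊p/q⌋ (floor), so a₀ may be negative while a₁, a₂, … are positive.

-1273 = -6·224 + 71
224 = 3·71 + 11
71 = 6·11 + 5
11 = 2·5 + 1
5 = 5·1 + 0  (stop)
So -1273/224 = [-6; 3, 6, 2, 5].

[-6; 3, 6, 2, 5]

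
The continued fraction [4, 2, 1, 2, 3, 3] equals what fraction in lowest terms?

Fold from the inside: start with 3/1.
  3 + 1/3 = 10/3
  2 + 3/10 = 23/10
  1 + 10/23 = 33/23
  2 + 23/33 = 89/33
  4 + 33/89 = 389/89

389/89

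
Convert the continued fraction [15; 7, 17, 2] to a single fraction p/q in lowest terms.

Using pₖ = aₖpₖ₋₁ + pₖ₋₂ and qₖ = aₖqₖ₋₁ + qₖ₋₂:
  k=0: a=15, p=15, q=1
  k=1: a=7, p=106, q=7
  k=2: a=17, p=1817, q=120
  k=3: a=2, p=3740, q=247

3740/247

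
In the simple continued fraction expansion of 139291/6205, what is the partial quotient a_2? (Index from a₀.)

4

139291 = 22·6205 + 2781   →  a_0 = 22
6205 = 2·2781 + 643   →  a_1 = 2
2781 = 4·643 + 209   →  a_2 = 4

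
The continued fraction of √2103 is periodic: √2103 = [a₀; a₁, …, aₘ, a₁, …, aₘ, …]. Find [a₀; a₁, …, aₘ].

[45; 1, 6, 15, 6, 1, 90]

a₀ = ⌊√2103⌋ = 45.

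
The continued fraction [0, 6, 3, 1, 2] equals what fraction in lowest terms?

Using pₖ = aₖpₖ₋₁ + pₖ₋₂ and qₖ = aₖqₖ₋₁ + qₖ₋₂:
  k=0: a=0, p=0, q=1
  k=1: a=6, p=1, q=6
  k=2: a=3, p=3, q=19
  k=3: a=1, p=4, q=25
  k=4: a=2, p=11, q=69

11/69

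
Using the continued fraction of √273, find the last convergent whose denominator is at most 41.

√273 = [16; 1, 1, 10, 1, 1, 32, …] (period length 6).
Convergents:
  p_0/q_0 = 16/1
  p_1/q_1 = 17/1
  p_2/q_2 = 33/2
  p_3/q_3 = 347/21
  p_4/q_4 = 380/23
  p_5/q_5 = 727/44
q_4 = 23 ≤ 41 < 44 = q_5, so the answer is 380/23.

380/23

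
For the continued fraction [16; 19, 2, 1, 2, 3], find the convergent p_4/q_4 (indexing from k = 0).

2488/155

Using pₖ = aₖpₖ₋₁ + pₖ₋₂, qₖ = aₖqₖ₋₁ + qₖ₋₂ (with p₋₁=1, p₋₂=0, q₋₁=0, q₋₂=1):
  k=0: a=16, p=16, q=1
  k=1: a=19, p=305, q=19
  k=2: a=2, p=626, q=39
  k=3: a=1, p=931, q=58
  k=4: a=2, p=2488, q=155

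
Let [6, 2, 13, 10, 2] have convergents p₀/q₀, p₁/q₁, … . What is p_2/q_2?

Using pₖ = aₖpₖ₋₁ + pₖ₋₂, qₖ = aₖqₖ₋₁ + qₖ₋₂ (with p₋₁=1, p₋₂=0, q₋₁=0, q₋₂=1):
  k=0: a=6, p=6, q=1
  k=1: a=2, p=13, q=2
  k=2: a=13, p=175, q=27

175/27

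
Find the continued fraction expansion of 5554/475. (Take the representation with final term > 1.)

5554 = 11×475 + 329
475 = 1×329 + 146
329 = 2×146 + 37
146 = 3×37 + 35
37 = 1×35 + 2
35 = 17×2 + 1
2 = 2×1 + 0  (stop)
So 5554/475 = [11; 1, 2, 3, 1, 17, 2].

[11; 1, 2, 3, 1, 17, 2]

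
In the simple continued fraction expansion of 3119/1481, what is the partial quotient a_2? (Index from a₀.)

2

3119 = 2·1481 + 157   →  a_0 = 2
1481 = 9·157 + 68   →  a_1 = 9
157 = 2·68 + 21   →  a_2 = 2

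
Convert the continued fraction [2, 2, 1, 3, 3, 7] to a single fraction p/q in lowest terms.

Fold from the inside: start with 7/1.
  3 + 1/7 = 22/7
  3 + 7/22 = 73/22
  1 + 22/73 = 95/73
  2 + 73/95 = 263/95
  2 + 95/263 = 621/263

621/263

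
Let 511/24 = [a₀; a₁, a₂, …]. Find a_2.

2

511 = 21·24 + 7   →  a_0 = 21
24 = 3·7 + 3   →  a_1 = 3
7 = 2·3 + 1   →  a_2 = 2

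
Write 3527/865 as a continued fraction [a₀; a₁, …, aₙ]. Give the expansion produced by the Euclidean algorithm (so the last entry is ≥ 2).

3527 = 4·865 + 67
865 = 12·67 + 61
67 = 1·61 + 6
61 = 10·6 + 1
6 = 6·1 + 0  (stop)
So 3527/865 = [4; 12, 1, 10, 6].

[4; 12, 1, 10, 6]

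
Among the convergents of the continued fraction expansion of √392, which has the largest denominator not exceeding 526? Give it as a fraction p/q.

3940/199

√392 = [19; 1, 3, 1, 38, …] (period length 4).
Convergents:
  p_0/q_0 = 19/1
  p_1/q_1 = 20/1
  p_2/q_2 = 79/4
  p_3/q_3 = 99/5
  p_4/q_4 = 3841/194
  p_5/q_5 = 3940/199
  p_6/q_6 = 15661/791
q_5 = 199 ≤ 526 < 791 = q_6, so the answer is 3940/199.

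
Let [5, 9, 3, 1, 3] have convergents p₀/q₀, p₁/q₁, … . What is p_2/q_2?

Using pₖ = aₖpₖ₋₁ + pₖ₋₂, qₖ = aₖqₖ₋₁ + qₖ₋₂ (with p₋₁=1, p₋₂=0, q₋₁=0, q₋₂=1):
  k=0: a=5, p=5, q=1
  k=1: a=9, p=46, q=9
  k=2: a=3, p=143, q=28

143/28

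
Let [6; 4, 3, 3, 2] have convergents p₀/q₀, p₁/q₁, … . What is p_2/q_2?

81/13

Using pₖ = aₖpₖ₋₁ + pₖ₋₂, qₖ = aₖqₖ₋₁ + qₖ₋₂ (with p₋₁=1, p₋₂=0, q₋₁=0, q₋₂=1):
  k=0: a=6, p=6, q=1
  k=1: a=4, p=25, q=4
  k=2: a=3, p=81, q=13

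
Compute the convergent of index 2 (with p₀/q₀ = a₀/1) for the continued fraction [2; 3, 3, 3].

Using pₖ = aₖpₖ₋₁ + pₖ₋₂, qₖ = aₖqₖ₋₁ + qₖ₋₂ (with p₋₁=1, p₋₂=0, q₋₁=0, q₋₂=1):
  k=0: a=2, p=2, q=1
  k=1: a=3, p=7, q=3
  k=2: a=3, p=23, q=10

23/10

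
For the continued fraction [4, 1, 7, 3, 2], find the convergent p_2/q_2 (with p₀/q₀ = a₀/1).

39/8

Using pₖ = aₖpₖ₋₁ + pₖ₋₂, qₖ = aₖqₖ₋₁ + qₖ₋₂ (with p₋₁=1, p₋₂=0, q₋₁=0, q₋₂=1):
  k=0: a=4, p=4, q=1
  k=1: a=1, p=5, q=1
  k=2: a=7, p=39, q=8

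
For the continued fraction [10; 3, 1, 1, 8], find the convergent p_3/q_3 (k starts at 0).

72/7

Using pₖ = aₖpₖ₋₁ + pₖ₋₂, qₖ = aₖqₖ₋₁ + qₖ₋₂ (with p₋₁=1, p₋₂=0, q₋₁=0, q₋₂=1):
  k=0: a=10, p=10, q=1
  k=1: a=3, p=31, q=3
  k=2: a=1, p=41, q=4
  k=3: a=1, p=72, q=7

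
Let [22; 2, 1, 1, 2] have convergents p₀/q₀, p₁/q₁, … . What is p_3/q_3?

Using pₖ = aₖpₖ₋₁ + pₖ₋₂, qₖ = aₖqₖ₋₁ + qₖ₋₂ (with p₋₁=1, p₋₂=0, q₋₁=0, q₋₂=1):
  k=0: a=22, p=22, q=1
  k=1: a=2, p=45, q=2
  k=2: a=1, p=67, q=3
  k=3: a=1, p=112, q=5

112/5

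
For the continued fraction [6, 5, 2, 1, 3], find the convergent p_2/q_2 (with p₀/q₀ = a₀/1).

68/11

Using pₖ = aₖpₖ₋₁ + pₖ₋₂, qₖ = aₖqₖ₋₁ + qₖ₋₂ (with p₋₁=1, p₋₂=0, q₋₁=0, q₋₂=1):
  k=0: a=6, p=6, q=1
  k=1: a=5, p=31, q=5
  k=2: a=2, p=68, q=11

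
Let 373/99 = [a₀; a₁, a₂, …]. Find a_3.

373 = 3·99 + 76   →  a_0 = 3
99 = 1·76 + 23   →  a_1 = 1
76 = 3·23 + 7   →  a_2 = 3
23 = 3·7 + 2   →  a_3 = 3

3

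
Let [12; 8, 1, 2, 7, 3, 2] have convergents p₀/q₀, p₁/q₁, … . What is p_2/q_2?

Using pₖ = aₖpₖ₋₁ + pₖ₋₂, qₖ = aₖqₖ₋₁ + qₖ₋₂ (with p₋₁=1, p₋₂=0, q₋₁=0, q₋₂=1):
  k=0: a=12, p=12, q=1
  k=1: a=8, p=97, q=8
  k=2: a=1, p=109, q=9

109/9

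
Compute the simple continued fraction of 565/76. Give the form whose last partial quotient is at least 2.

565 = 7×76 + 33
76 = 2×33 + 10
33 = 3×10 + 3
10 = 3×3 + 1
3 = 3×1 + 0  (stop)
So 565/76 = [7; 2, 3, 3, 3].

[7; 2, 3, 3, 3]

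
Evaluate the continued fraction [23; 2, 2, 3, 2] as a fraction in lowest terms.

Fold from the inside: start with 2/1.
  3 + 1/2 = 7/2
  2 + 2/7 = 16/7
  2 + 7/16 = 39/16
  23 + 16/39 = 913/39

913/39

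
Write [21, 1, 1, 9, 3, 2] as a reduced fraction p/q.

Using pₖ = aₖpₖ₋₁ + pₖ₋₂ and qₖ = aₖqₖ₋₁ + qₖ₋₂:
  k=0: a=21, p=21, q=1
  k=1: a=1, p=22, q=1
  k=2: a=1, p=43, q=2
  k=3: a=9, p=409, q=19
  k=4: a=3, p=1270, q=59
  k=5: a=2, p=2949, q=137

2949/137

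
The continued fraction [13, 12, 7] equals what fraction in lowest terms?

1112/85

Using pₖ = aₖpₖ₋₁ + pₖ₋₂ and qₖ = aₖqₖ₋₁ + qₖ₋₂:
  k=0: a=13, p=13, q=1
  k=1: a=12, p=157, q=12
  k=2: a=7, p=1112, q=85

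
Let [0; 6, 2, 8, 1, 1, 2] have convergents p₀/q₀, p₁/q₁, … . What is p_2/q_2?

2/13

Using pₖ = aₖpₖ₋₁ + pₖ₋₂, qₖ = aₖqₖ₋₁ + qₖ₋₂ (with p₋₁=1, p₋₂=0, q₋₁=0, q₋₂=1):
  k=0: a=0, p=0, q=1
  k=1: a=6, p=1, q=6
  k=2: a=2, p=2, q=13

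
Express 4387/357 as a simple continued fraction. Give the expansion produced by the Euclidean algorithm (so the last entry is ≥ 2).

4387 = 12×357 + 103
357 = 3×103 + 48
103 = 2×48 + 7
48 = 6×7 + 6
7 = 1×6 + 1
6 = 6×1 + 0  (stop)
So 4387/357 = [12; 3, 2, 6, 1, 6].

[12; 3, 2, 6, 1, 6]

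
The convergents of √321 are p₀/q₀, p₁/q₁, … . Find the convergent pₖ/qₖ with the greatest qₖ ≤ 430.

√321 = [17; 1, 10, 1, 34, …] (period length 4).
Convergents:
  p_0/q_0 = 17/1
  p_1/q_1 = 18/1
  p_2/q_2 = 197/11
  p_3/q_3 = 215/12
  p_4/q_4 = 7507/419
  p_5/q_5 = 7722/431
q_4 = 419 ≤ 430 < 431 = q_5, so the answer is 7507/419.

7507/419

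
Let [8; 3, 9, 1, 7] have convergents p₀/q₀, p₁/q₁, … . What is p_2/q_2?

233/28

Using pₖ = aₖpₖ₋₁ + pₖ₋₂, qₖ = aₖqₖ₋₁ + qₖ₋₂ (with p₋₁=1, p₋₂=0, q₋₁=0, q₋₂=1):
  k=0: a=8, p=8, q=1
  k=1: a=3, p=25, q=3
  k=2: a=9, p=233, q=28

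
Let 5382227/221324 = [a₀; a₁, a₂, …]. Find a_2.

7

5382227 = 24·221324 + 70451   →  a_0 = 24
221324 = 3·70451 + 9971   →  a_1 = 3
70451 = 7·9971 + 654   →  a_2 = 7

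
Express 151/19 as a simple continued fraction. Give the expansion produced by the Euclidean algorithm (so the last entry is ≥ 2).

151 = 7·19 + 18
19 = 1·18 + 1
18 = 18·1 + 0  (stop)
So 151/19 = [7; 1, 18].

[7; 1, 18]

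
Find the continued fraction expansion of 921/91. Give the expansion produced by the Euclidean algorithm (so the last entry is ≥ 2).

[10; 8, 3, 1, 2]

921 = 10*91 + 11
91 = 8*11 + 3
11 = 3*3 + 2
3 = 1*2 + 1
2 = 2*1 + 0  (stop)
So 921/91 = [10; 8, 3, 1, 2].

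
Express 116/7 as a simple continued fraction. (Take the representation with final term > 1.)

[16; 1, 1, 3]

116 = 16·7 + 4
7 = 1·4 + 3
4 = 1·3 + 1
3 = 3·1 + 0  (stop)
So 116/7 = [16; 1, 1, 3].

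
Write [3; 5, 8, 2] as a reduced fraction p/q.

Using pₖ = aₖpₖ₋₁ + pₖ₋₂ and qₖ = aₖqₖ₋₁ + qₖ₋₂:
  k=0: a=3, p=3, q=1
  k=1: a=5, p=16, q=5
  k=2: a=8, p=131, q=41
  k=3: a=2, p=278, q=87

278/87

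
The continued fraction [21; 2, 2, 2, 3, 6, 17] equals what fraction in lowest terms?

94803/4427

Fold from the inside: start with 17/1.
  6 + 1/17 = 103/17
  3 + 17/103 = 326/103
  2 + 103/326 = 755/326
  2 + 326/755 = 1836/755
  2 + 755/1836 = 4427/1836
  21 + 1836/4427 = 94803/4427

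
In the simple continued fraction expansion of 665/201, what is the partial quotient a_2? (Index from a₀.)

4

665 = 3·201 + 62   →  a_0 = 3
201 = 3·62 + 15   →  a_1 = 3
62 = 4·15 + 2   →  a_2 = 4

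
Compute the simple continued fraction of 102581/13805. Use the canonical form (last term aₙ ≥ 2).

[7; 2, 3, 9, 4, 7, 7]

102581 = 7·13805 + 5946
13805 = 2·5946 + 1913
5946 = 3·1913 + 207
1913 = 9·207 + 50
207 = 4·50 + 7
50 = 7·7 + 1
7 = 7·1 + 0  (stop)
So 102581/13805 = [7; 2, 3, 9, 4, 7, 7].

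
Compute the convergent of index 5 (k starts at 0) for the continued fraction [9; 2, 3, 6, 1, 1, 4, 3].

Using pₖ = aₖpₖ₋₁ + pₖ₋₂, qₖ = aₖqₖ₋₁ + qₖ₋₂ (with p₋₁=1, p₋₂=0, q₋₁=0, q₋₂=1):
  k=0: a=9, p=9, q=1
  k=1: a=2, p=19, q=2
  k=2: a=3, p=66, q=7
  k=3: a=6, p=415, q=44
  k=4: a=1, p=481, q=51
  k=5: a=1, p=896, q=95

896/95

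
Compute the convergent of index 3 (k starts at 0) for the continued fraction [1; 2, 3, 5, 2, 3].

53/37

Using pₖ = aₖpₖ₋₁ + pₖ₋₂, qₖ = aₖqₖ₋₁ + qₖ₋₂ (with p₋₁=1, p₋₂=0, q₋₁=0, q₋₂=1):
  k=0: a=1, p=1, q=1
  k=1: a=2, p=3, q=2
  k=2: a=3, p=10, q=7
  k=3: a=5, p=53, q=37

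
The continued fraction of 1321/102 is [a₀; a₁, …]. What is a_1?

1

1321 = 12·102 + 97   →  a_0 = 12
102 = 1·97 + 5   →  a_1 = 1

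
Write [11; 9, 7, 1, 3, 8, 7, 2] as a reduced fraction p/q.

Fold from the inside: start with 2/1.
  7 + 1/2 = 15/2
  8 + 2/15 = 122/15
  3 + 15/122 = 381/122
  1 + 122/381 = 503/381
  7 + 381/503 = 3902/503
  9 + 503/3902 = 35621/3902
  11 + 3902/35621 = 395733/35621

395733/35621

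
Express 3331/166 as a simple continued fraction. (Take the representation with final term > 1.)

[20; 15, 11]

3331 = 20·166 + 11
166 = 15·11 + 1
11 = 11·1 + 0  (stop)
So 3331/166 = [20; 15, 11].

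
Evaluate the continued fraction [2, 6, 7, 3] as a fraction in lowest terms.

Using pₖ = aₖpₖ₋₁ + pₖ₋₂ and qₖ = aₖqₖ₋₁ + qₖ₋₂:
  k=0: a=2, p=2, q=1
  k=1: a=6, p=13, q=6
  k=2: a=7, p=93, q=43
  k=3: a=3, p=292, q=135

292/135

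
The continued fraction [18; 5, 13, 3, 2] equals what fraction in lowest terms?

Fold from the inside: start with 2/1.
  3 + 1/2 = 7/2
  13 + 2/7 = 93/7
  5 + 7/93 = 472/93
  18 + 93/472 = 8589/472

8589/472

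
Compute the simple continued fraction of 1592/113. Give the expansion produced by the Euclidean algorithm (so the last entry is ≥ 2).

[14; 11, 3, 3]

1592 = 14·113 + 10
113 = 11·10 + 3
10 = 3·3 + 1
3 = 3·1 + 0  (stop)
So 1592/113 = [14; 11, 3, 3].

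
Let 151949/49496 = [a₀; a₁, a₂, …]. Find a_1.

151949 = 3·49496 + 3461   →  a_0 = 3
49496 = 14·3461 + 1042   →  a_1 = 14

14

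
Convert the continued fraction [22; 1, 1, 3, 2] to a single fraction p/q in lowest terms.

361/16

Using pₖ = aₖpₖ₋₁ + pₖ₋₂ and qₖ = aₖqₖ₋₁ + qₖ₋₂:
  k=0: a=22, p=22, q=1
  k=1: a=1, p=23, q=1
  k=2: a=1, p=45, q=2
  k=3: a=3, p=158, q=7
  k=4: a=2, p=361, q=16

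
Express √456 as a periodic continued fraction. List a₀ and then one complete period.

a₀ = ⌊√456⌋ = 21.
With m₀=0, d₀=1 and mₖ₊₁ = dₖaₖ − mₖ, dₖ₊₁ = (n − mₖ₊₁²)/dₖ, aₖ₊₁ = ⌊(a₀+mₖ₊₁)/dₖ₊₁⌋:
  k=1: m=21, d=15, a=2
  k=2: m=9, d=25, a=1
  k=3: m=16, d=8, a=4
  k=4: m=16, d=25, a=1
  k=5: m=9, d=15, a=2
  k=6: m=21, d=1, a=42
d=1 and a=2a₀=42 at k=6, so the next step gives (m, d) = (21, 15) again — its k=1 value — and the period has length 6.

[21; 2, 1, 4, 1, 2, 42]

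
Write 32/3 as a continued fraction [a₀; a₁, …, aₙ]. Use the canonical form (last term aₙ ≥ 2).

32 = 10×3 + 2
3 = 1×2 + 1
2 = 2×1 + 0  (stop)
So 32/3 = [10; 1, 2].

[10; 1, 2]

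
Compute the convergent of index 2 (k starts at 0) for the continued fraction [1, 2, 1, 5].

Using pₖ = aₖpₖ₋₁ + pₖ₋₂, qₖ = aₖqₖ₋₁ + qₖ₋₂ (with p₋₁=1, p₋₂=0, q₋₁=0, q₋₂=1):
  k=0: a=1, p=1, q=1
  k=1: a=2, p=3, q=2
  k=2: a=1, p=4, q=3

4/3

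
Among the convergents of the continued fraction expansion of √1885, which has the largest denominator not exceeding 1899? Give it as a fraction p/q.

45023/1037

√1885 = [43; 2, 2, 2, 86, …] (period length 4).
Convergents:
  p_0/q_0 = 43/1
  p_1/q_1 = 87/2
  p_2/q_2 = 217/5
  p_3/q_3 = 521/12
  p_4/q_4 = 45023/1037
  p_5/q_5 = 90567/2086
q_4 = 1037 ≤ 1899 < 2086 = q_5, so the answer is 45023/1037.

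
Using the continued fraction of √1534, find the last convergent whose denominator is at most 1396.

√1534 = [39; 6, 78, …] (period length 2).
Convergents:
  p_0/q_0 = 39/1
  p_1/q_1 = 235/6
  p_2/q_2 = 18369/469
  p_3/q_3 = 110449/2820
q_2 = 469 ≤ 1396 < 2820 = q_3, so the answer is 18369/469.

18369/469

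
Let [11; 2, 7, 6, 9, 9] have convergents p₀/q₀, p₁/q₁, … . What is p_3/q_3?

1055/92

Using pₖ = aₖpₖ₋₁ + pₖ₋₂, qₖ = aₖqₖ₋₁ + qₖ₋₂ (with p₋₁=1, p₋₂=0, q₋₁=0, q₋₂=1):
  k=0: a=11, p=11, q=1
  k=1: a=2, p=23, q=2
  k=2: a=7, p=172, q=15
  k=3: a=6, p=1055, q=92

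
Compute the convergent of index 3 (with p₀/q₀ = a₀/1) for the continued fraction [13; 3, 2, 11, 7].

1063/80

Using pₖ = aₖpₖ₋₁ + pₖ₋₂, qₖ = aₖqₖ₋₁ + qₖ₋₂ (with p₋₁=1, p₋₂=0, q₋₁=0, q₋₂=1):
  k=0: a=13, p=13, q=1
  k=1: a=3, p=40, q=3
  k=2: a=2, p=93, q=7
  k=3: a=11, p=1063, q=80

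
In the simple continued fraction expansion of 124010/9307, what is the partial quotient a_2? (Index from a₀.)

12

124010 = 13·9307 + 3019   →  a_0 = 13
9307 = 3·3019 + 250   →  a_1 = 3
3019 = 12·250 + 19   →  a_2 = 12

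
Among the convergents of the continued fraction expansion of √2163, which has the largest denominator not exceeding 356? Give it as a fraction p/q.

√2163 = [46; 1, 1, 30, 1, 1, 92, …] (period length 6).
Convergents:
  p_0/q_0 = 46/1
  p_1/q_1 = 47/1
  p_2/q_2 = 93/2
  p_3/q_3 = 2837/61
  p_4/q_4 = 2930/63
  p_5/q_5 = 5767/124
  p_6/q_6 = 533494/11471
q_5 = 124 ≤ 356 < 11471 = q_6, so the answer is 5767/124.

5767/124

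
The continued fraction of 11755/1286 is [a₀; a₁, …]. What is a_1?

11755 = 9·1286 + 181   →  a_0 = 9
1286 = 7·181 + 19   →  a_1 = 7

7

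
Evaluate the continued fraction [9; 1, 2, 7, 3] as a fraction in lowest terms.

668/69

Fold from the inside: start with 3/1.
  7 + 1/3 = 22/3
  2 + 3/22 = 47/22
  1 + 22/47 = 69/47
  9 + 47/69 = 668/69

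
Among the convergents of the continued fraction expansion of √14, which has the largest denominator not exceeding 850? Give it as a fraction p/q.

√14 = [3; 1, 2, 1, 6, …] (period length 4).
Convergents:
  p_0/q_0 = 3/1
  p_1/q_1 = 4/1
  p_2/q_2 = 11/3
  p_3/q_3 = 15/4
  p_4/q_4 = 101/27
  p_5/q_5 = 116/31
  p_6/q_6 = 333/89
  p_7/q_7 = 449/120
  p_8/q_8 = 3027/809
  p_9/q_9 = 3476/929
q_8 = 809 ≤ 850 < 929 = q_9, so the answer is 3027/809.

3027/809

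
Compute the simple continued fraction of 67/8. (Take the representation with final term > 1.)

67 = 8×8 + 3
8 = 2×3 + 2
3 = 1×2 + 1
2 = 2×1 + 0  (stop)
So 67/8 = [8; 2, 1, 2].

[8; 2, 1, 2]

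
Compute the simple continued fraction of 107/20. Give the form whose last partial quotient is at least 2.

107 = 5×20 + 7
20 = 2×7 + 6
7 = 1×6 + 1
6 = 6×1 + 0  (stop)
So 107/20 = [5; 2, 1, 6].

[5; 2, 1, 6]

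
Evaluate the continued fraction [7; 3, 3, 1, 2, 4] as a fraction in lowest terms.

1147/157

Using pₖ = aₖpₖ₋₁ + pₖ₋₂ and qₖ = aₖqₖ₋₁ + qₖ₋₂:
  k=0: a=7, p=7, q=1
  k=1: a=3, p=22, q=3
  k=2: a=3, p=73, q=10
  k=3: a=1, p=95, q=13
  k=4: a=2, p=263, q=36
  k=5: a=4, p=1147, q=157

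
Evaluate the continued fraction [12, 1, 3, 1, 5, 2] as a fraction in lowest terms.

806/63

Fold from the inside: start with 2/1.
  5 + 1/2 = 11/2
  1 + 2/11 = 13/11
  3 + 11/13 = 50/13
  1 + 13/50 = 63/50
  12 + 50/63 = 806/63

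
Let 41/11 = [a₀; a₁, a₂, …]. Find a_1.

1

41 = 3·11 + 8   →  a_0 = 3
11 = 1·8 + 3   →  a_1 = 1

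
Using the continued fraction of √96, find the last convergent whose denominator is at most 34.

√96 = [9; 1, 3, 1, 18, …] (period length 4).
Convergents:
  p_0/q_0 = 9/1
  p_1/q_1 = 10/1
  p_2/q_2 = 39/4
  p_3/q_3 = 49/5
  p_4/q_4 = 921/94
q_3 = 5 ≤ 34 < 94 = q_4, so the answer is 49/5.

49/5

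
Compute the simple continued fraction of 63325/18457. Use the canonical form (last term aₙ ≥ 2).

[3; 2, 3, 8, 3, 3, 3, 9]

63325 = 3*18457 + 7954
18457 = 2*7954 + 2549
7954 = 3*2549 + 307
2549 = 8*307 + 93
307 = 3*93 + 28
93 = 3*28 + 9
28 = 3*9 + 1
9 = 9*1 + 0  (stop)
So 63325/18457 = [3; 2, 3, 8, 3, 3, 3, 9].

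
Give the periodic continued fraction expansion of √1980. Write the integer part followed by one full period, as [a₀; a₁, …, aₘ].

[44; 2, 88]

a₀ = ⌊√1980⌋ = 44.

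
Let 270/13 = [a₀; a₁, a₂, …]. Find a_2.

270 = 20·13 + 10   →  a_0 = 20
13 = 1·10 + 3   →  a_1 = 1
10 = 3·3 + 1   →  a_2 = 3

3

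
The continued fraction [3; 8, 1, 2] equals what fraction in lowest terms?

81/26

Fold from the inside: start with 2/1.
  1 + 1/2 = 3/2
  8 + 2/3 = 26/3
  3 + 3/26 = 81/26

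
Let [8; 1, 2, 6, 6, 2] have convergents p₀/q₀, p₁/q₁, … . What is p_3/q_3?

165/19

Using pₖ = aₖpₖ₋₁ + pₖ₋₂, qₖ = aₖqₖ₋₁ + qₖ₋₂ (with p₋₁=1, p₋₂=0, q₋₁=0, q₋₂=1):
  k=0: a=8, p=8, q=1
  k=1: a=1, p=9, q=1
  k=2: a=2, p=26, q=3
  k=3: a=6, p=165, q=19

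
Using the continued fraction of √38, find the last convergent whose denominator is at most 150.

√38 = [6; 6, 12, …] (period length 2).
Convergents:
  p_0/q_0 = 6/1
  p_1/q_1 = 37/6
  p_2/q_2 = 450/73
  p_3/q_3 = 2737/444
q_2 = 73 ≤ 150 < 444 = q_3, so the answer is 450/73.

450/73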